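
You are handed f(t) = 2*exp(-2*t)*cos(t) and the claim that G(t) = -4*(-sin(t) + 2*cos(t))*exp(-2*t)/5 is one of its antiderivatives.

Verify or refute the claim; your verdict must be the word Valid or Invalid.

d/dt[G] = 4*exp(-2*t)*cos(t)
d/dt[G] - f(t) = 2*exp(-2*t)*cos(t) != 0.

Invalid: d/dt[G] - f = 2*exp(-2*t)*cos(t), which is not 0.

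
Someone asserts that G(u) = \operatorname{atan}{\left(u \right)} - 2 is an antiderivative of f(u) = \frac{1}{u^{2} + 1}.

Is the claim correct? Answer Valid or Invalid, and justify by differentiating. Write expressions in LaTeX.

d/du[G] = \frac{1}{u^{2} + 1}
This equals f(u) exactly, so the claim holds.

Valid - the claim checks out under differentiation.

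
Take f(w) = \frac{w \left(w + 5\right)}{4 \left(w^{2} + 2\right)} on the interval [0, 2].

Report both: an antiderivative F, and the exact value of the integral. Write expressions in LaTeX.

Antiderivative: F(w) = \frac{2 w + 5 \log{\left(w^{2} + 2 \right)} - 2 \sqrt{2} \operatorname{atan}{\left(\frac{\sqrt{2} w}{2} \right)}}{8}; value = - \frac{5 \log{\left(2 \right)}}{8} - \frac{\sqrt{2} \operatorname{atan}{\left(\sqrt{2} \right)}}{4} + \frac{1}{2} + \frac{5 \log{\left(6 \right)}}{8}

Whatever form F(w) takes, F'(w) = f(w) is non-negotiable.
F(w) = \frac{2 w + 5 \log{\left(w^{2} + 2 \right)} - 2 \sqrt{2} \operatorname{atan}{\left(\frac{\sqrt{2} w}{2} \right)}}{8} is an antiderivative of f.
Check: d/dw[\frac{2 w + 5 \log{\left(w^{2} + 2 \right)} - 2 \sqrt{2} \operatorname{atan}{\left(\frac{\sqrt{2} w}{2} \right)}}{8}] = \frac{w^{2} + 5 w}{4 w^{2} + 8}, which equals f(w).
F(2) = - \frac{\sqrt{2} \operatorname{atan}{\left(\sqrt{2} \right)}}{4} + \frac{1}{2} + \frac{5 \log{\left(6 \right)}}{8}; F(0) = \frac{5 \log{\left(2 \right)}}{8}.
Integral = F(2) - F(0) = - \frac{5 \log{\left(2 \right)}}{8} - \frac{\sqrt{2} \operatorname{atan}{\left(\sqrt{2} \right)}}{4} + \frac{1}{2} + \frac{5 \log{\left(6 \right)}}{8}.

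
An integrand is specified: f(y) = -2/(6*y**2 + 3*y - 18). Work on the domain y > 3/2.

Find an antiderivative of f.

An antiderivative is F(y) = -2*log(y - 3/2)/21 + 2*log(y + 2)/21.

Factor the denominator (3*(y + 2)*(2*y - 3)) and decompose: f = -4/(21*(2*y - 3)) + 2/(21*(y + 2)); each piece integrates to a log, atan, or power term.
Check: d/dy[-2*log(y - 3/2)/21 + 2*log(y + 2)/21] = -2/(6*y**2 + 3*y - 18) = f(y).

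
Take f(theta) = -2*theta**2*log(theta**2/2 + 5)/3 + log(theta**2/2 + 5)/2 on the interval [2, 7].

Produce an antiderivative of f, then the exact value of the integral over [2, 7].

The integrand splits into summands that can be handled one at a time.
F(theta) = (-12*theta**3*log(theta**2/2 + 5) + 8*theta**3 + 27*theta*log(theta**2/2 + 5) - 294*theta + 294*sqrt(10)*atan(sqrt(10)*theta/10))/54 is an antiderivative of f.
Check: d/dtheta[(-12*theta**3*log(theta**2/2 + 5) + 8*theta**3 + 27*theta*log(theta**2/2 + 5) - 294*theta + 294*sqrt(10)*atan(sqrt(10)*theta/10))/54] = -2*theta**2*log(theta**2/2 + 5)/3 + log(theta**2/2 + 5)/2 = f(theta).
F(7) = -1309*log(59/2)/18 + 343/27 + 49*sqrt(10)*atan(7*sqrt(10)/10)/9; F(2) = -262/27 - 7*log(7)/9 + 49*sqrt(10)*atan(sqrt(10)/5)/9.
Integral = F(7) - F(2) = -1309*log(59/2)/18 - 49*sqrt(10)*atan(sqrt(10)/5)/9 + 7*log(7)/9 + 49*sqrt(10)*atan(7*sqrt(10)/10)/9 + 605/27.

Antiderivative: F(theta) = (-12*theta**3*log(theta**2/2 + 5) + 8*theta**3 + 27*theta*log(theta**2/2 + 5) - 294*theta + 294*sqrt(10)*atan(sqrt(10)*theta/10))/54; value = -1309*log(59/2)/18 - 49*sqrt(10)*atan(sqrt(10)/5)/9 + 7*log(7)/9 + 49*sqrt(10)*atan(7*sqrt(10)/10)/9 + 605/27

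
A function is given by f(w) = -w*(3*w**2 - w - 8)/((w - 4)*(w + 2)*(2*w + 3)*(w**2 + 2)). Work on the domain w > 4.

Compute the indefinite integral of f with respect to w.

Factor the denominator ((w - 4)*(w + 2)*(2*w + 3)*(w**2 + 2)) and decompose: f = -(10*w + 19)/(51*(w**2 + 2)) - 6/(187*(2*w + 3)) + 1/(3*(w + 2)) - 4/(33*(w - 4)); each piece integrates to a log, atan, or power term.
Check: d/dw[(-136*log(w - 4) - 18*log(w + 3/2) + 374*log(w + 2) - 110*log(w**2 + 2) - 209*sqrt(2)*atan(sqrt(2)*w/2))/1122] = (-3*w**3 + w**2 + 8*w)/(2*w**5 - w**4 - 18*w**3 - 26*w**2 - 44*w - 48), which equals f(w).

F(w) = (-136*log(w - 4) - 18*log(w + 3/2) + 374*log(w + 2) - 110*log(w**2 + 2) - 209*sqrt(2)*atan(sqrt(2)*w/2))/1122 + C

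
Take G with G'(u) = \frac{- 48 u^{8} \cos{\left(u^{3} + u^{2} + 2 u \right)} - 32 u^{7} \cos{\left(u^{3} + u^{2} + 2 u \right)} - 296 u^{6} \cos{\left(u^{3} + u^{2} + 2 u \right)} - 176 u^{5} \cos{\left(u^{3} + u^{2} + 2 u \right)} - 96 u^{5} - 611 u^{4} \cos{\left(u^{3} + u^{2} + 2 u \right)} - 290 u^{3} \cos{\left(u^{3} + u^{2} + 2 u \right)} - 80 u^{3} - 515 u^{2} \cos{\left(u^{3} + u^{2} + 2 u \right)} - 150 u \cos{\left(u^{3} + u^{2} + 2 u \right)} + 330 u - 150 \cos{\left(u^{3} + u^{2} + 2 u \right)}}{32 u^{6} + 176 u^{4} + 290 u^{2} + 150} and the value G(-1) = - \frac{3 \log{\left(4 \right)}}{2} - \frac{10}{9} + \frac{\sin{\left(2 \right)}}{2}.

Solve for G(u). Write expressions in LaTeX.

G(u) = - \frac{3 \log{\left(u^{2} + 3 \right)}}{2} - \frac{\sin{\left(u^{3} + u^{2} + 2 u \right)}}{2} - \frac{5}{2 u^{2} + \frac{5}{2}}

Recover the given G'(u) by differentiating a candidate G(u); any mismatch rules it out.
A general antiderivative is - \frac{3 \log{\left(u^{2} + 3 \right)}}{2} - \frac{\sin{\left(u^{3} + u^{2} + 2 u \right)}}{2} - \frac{5}{2 u^{2} + \frac{5}{2}} + C.
The condition gives C = - \frac{3 \log{\left(4 \right)}}{2} - \frac{10}{9} + \frac{\sin{\left(2 \right)}}{2} - (- \frac{3 \log{\left(4 \right)}}{2} - \frac{10}{9} + \frac{\sin{\left(2 \right)}}{2}) = 0.
So G(u) = - \frac{3 \log{\left(u^{2} + 3 \right)}}{2} - \frac{\sin{\left(u^{3} + u^{2} + 2 u \right)}}{2} - \frac{5}{2 u^{2} + \frac{5}{2}}.
Check: d/du[- \frac{3 \log{\left(u^{2} + 3 \right)}}{2} - \frac{\sin{\left(u^{3} + u^{2} + 2 u \right)}}{2} - \frac{5}{2 u^{2} + \frac{5}{2}}] = \frac{- 48 u^{8} \cos{\left(u^{3} + u^{2} + 2 u \right)} - 32 u^{7} \cos{\left(u^{3} + u^{2} + 2 u \right)} - 296 u^{6} \cos{\left(u^{3} + u^{2} + 2 u \right)} - 176 u^{5} \cos{\left(u^{3} + u^{2} + 2 u \right)} - 96 u^{5} - 611 u^{4} \cos{\left(u^{3} + u^{2} + 2 u \right)} - 290 u^{3} \cos{\left(u^{3} + u^{2} + 2 u \right)} - 80 u^{3} - 515 u^{2} \cos{\left(u^{3} + u^{2} + 2 u \right)} - 150 u \cos{\left(u^{3} + u^{2} + 2 u \right)} + 330 u - 150 \cos{\left(u^{3} + u^{2} + 2 u \right)}}{32 u^{6} + 176 u^{4} + 290 u^{2} + 150} = G'(u).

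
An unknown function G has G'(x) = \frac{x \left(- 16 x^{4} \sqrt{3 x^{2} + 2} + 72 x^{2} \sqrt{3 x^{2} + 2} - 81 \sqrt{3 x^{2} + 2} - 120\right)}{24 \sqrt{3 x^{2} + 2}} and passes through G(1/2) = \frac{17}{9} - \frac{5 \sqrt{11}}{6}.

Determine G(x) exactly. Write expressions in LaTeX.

G(x) = - 3 \left(\frac{x^{2}}{3} - \frac{3}{4}\right)^{3} - \frac{5 \sqrt{3 x^{2} + 2}}{3} + 1

A candidate passes only if d/dx[G] lands on the given G'(x) exactly.
A general antiderivative is - 3 \left(\frac{x^{2}}{3} - \frac{3}{4}\right)^{3} - \frac{5 \sqrt{3 x^{2} + 2}}{3} + C.
The condition gives C = \frac{17}{9} - \frac{5 \sqrt{11}}{6} - (\frac{8}{9} - \frac{5 \sqrt{11}}{6}) = 1.
So G(x) = - 3 \left(\frac{x^{2}}{3} - \frac{3}{4}\right)^{3} - \frac{5 \sqrt{3 x^{2} + 2}}{3} + 1.
Check: d/dx[- 3 \left(\frac{x^{2}}{3} - \frac{3}{4}\right)^{3} - \frac{5 \sqrt{3 x^{2} + 2}}{3} + 1] = \frac{- 16 x^{5} \sqrt{3 x^{2} + 2} + 72 x^{3} \sqrt{3 x^{2} + 2} - 81 x \sqrt{3 x^{2} + 2} - 120 x}{24 \sqrt{3 x^{2} + 2}}, which equals G'(x).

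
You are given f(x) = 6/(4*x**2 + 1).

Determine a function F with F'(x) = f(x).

Whatever form F(x) takes, F'(x) = f(x) is non-negotiable.
Check: d/dx[3*atan(2*x)] = 6/(4*x**2 + 1) = f(x).

An antiderivative is F(x) = 3*atan(2*x).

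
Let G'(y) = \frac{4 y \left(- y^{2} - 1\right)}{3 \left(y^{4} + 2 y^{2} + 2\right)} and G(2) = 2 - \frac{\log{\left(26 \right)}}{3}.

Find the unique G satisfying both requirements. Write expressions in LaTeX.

G'(y) matches the chain-rule pattern g'(h)*h' with inner function h(y) = y^{4} + 2 y^{2} + 2; substituting u = h(y) collapses the integral.
A general antiderivative is - \frac{\log{\left(y^{4} + 2 y^{2} + 2 \right)}}{3} + C.
The condition gives C = 2 - \frac{\log{\left(26 \right)}}{3} - (- \frac{\log{\left(26 \right)}}{3}) = 2.
So G(y) = - \frac{\log{\left(y^{4} + 2 y^{2} + 2 \right)} - 6}{3}.
Check: d/dy[- \frac{\log{\left(y^{4} + 2 y^{2} + 2 \right)} - 6}{3}] = \frac{- 4 y^{3} - 4 y}{3 y^{4} + 6 y^{2} + 6}, which equals G'(y).

G(y) = - \frac{\log{\left(y^{4} + 2 y^{2} + 2 \right)} - 6}{3}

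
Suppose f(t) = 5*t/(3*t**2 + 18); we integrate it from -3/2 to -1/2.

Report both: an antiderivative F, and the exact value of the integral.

The substitution u = t**2 + 6 works: f is exactly (dF/du)*(du/dt) for that inner function.
F(t) = 5*log(t**2 + 6)/6 is an antiderivative of f.
Check: d/dt[5*log(t**2 + 6)/6] = 5*t/(3*t**2 + 18) = f(t).
F(-1/2) = 5*log(25/4)/6; F(-3/2) = 5*log(33/4)/6.
Integral = F(-1/2) - F(-3/2) = -5*log(33/4)/6 + 5*log(25/4)/6.

Antiderivative: F(t) = 5*log(t**2 + 6)/6; value = -5*log(33/4)/6 + 5*log(25/4)/6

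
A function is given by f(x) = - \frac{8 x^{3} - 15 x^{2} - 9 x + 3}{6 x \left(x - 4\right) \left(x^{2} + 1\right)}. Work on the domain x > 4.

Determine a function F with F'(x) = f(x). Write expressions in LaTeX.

The denominator factors as 6 x \left(x - 4\right) \left(x^{2} + 1\right); partial fractions split f into directly integrable pieces: - \frac{89 x + 50}{102 \left(x^{2} + 1\right)} - \frac{239}{408 \left(x - 4\right)} + \frac{1}{8 x}.
Check: d/dx[- \frac{- 51 \log{\left(x \right)} + 239 \log{\left(x - 4 \right)} + 178 \log{\left(x^{2} + 1 \right)} + 200 \operatorname{atan}{\left(x \right)}}{408}] = \frac{- 8 x^{3} + 15 x^{2} + 9 x - 3}{6 x^{4} - 24 x^{3} + 6 x^{2} - 24 x}, which equals f(x).

An antiderivative is F(x) = - \frac{- 51 \log{\left(x \right)} + 239 \log{\left(x - 4 \right)} + 178 \log{\left(x^{2} + 1 \right)} + 200 \operatorname{atan}{\left(x \right)}}{408}.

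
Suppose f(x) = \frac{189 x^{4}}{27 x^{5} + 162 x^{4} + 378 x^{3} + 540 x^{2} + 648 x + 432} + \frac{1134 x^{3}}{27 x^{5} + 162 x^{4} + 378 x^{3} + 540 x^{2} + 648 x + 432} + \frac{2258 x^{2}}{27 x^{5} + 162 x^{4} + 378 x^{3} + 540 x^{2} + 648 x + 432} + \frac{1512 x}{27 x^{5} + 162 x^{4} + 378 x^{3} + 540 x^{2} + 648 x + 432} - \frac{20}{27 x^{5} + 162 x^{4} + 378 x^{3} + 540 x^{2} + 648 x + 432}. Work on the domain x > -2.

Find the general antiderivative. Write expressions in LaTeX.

F(x) = \frac{\log{\left(\frac{x^{2}}{2} + 1 \right)}}{2} + 3 \log{\left(x^{2} + 2 \right)} + \frac{5}{27 x^{2} + 108 x + 108} + C

The integrand splits into summands that can be handled one at a time.
Check: d/dx[\frac{\log{\left(\frac{x^{2}}{2} + 1 \right)}}{2} + 3 \log{\left(x^{2} + 2 \right)} + \frac{5}{27 x^{2} + 108 x + 108}] = \frac{189 x^{4} + 1134 x^{3} + 2258 x^{2} + 1512 x - 20}{27 x^{5} + 162 x^{4} + 378 x^{3} + 540 x^{2} + 648 x + 432}, which equals f(x).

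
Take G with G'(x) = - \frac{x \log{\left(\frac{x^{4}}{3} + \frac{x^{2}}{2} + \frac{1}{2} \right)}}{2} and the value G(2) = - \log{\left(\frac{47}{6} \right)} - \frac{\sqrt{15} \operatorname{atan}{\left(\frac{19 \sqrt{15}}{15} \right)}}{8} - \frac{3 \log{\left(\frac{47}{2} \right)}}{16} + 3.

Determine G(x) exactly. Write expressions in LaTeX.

Differentiate the proposed G(x) back; it has to land on the given G'(x).
A general antiderivative is - \frac{x^{2} \log{\left(\frac{x^{4}}{3} + \frac{x^{2}}{2} + \frac{1}{2} \right)}}{4} + \frac{x^{2}}{2} - \frac{3 \log{\left(x^{4} + \frac{3 x^{2}}{2} + \frac{3}{2} \right)}}{16} - \frac{\sqrt{15} \operatorname{atan}{\left(\frac{4 \sqrt{15} x^{2}}{15} + \frac{\sqrt{15}}{5} \right)}}{8} + C.
The condition gives C = - \log{\left(\frac{47}{6} \right)} - \frac{\sqrt{15} \operatorname{atan}{\left(\frac{19 \sqrt{15}}{15} \right)}}{8} - \frac{3 \log{\left(\frac{47}{2} \right)}}{16} + 3 - (- \log{\left(\frac{47}{6} \right)} - \frac{\sqrt{15} \operatorname{atan}{\left(\frac{19 \sqrt{15}}{15} \right)}}{8} - \frac{3 \log{\left(\frac{47}{2} \right)}}{16} + 2) = 1.
So G(x) = - \frac{x^{2} \log{\left(\frac{x^{4}}{3} + \frac{x^{2}}{2} + \frac{1}{2} \right)}}{4} + \frac{x^{2}}{2} - \frac{3 \log{\left(x^{4} + \frac{3 x^{2}}{2} + \frac{3}{2} \right)}}{16} - \frac{\sqrt{15} \operatorname{atan}{\left(\frac{4 \sqrt{15} x^{2}}{15} + \frac{\sqrt{15}}{5} \right)}}{8} + 1.
Check: d/dx[- \frac{x^{2} \log{\left(\frac{x^{4}}{3} + \frac{x^{2}}{2} + \frac{1}{2} \right)}}{4} + \frac{x^{2}}{2} - \frac{3 \log{\left(x^{4} + \frac{3 x^{2}}{2} + \frac{3}{2} \right)}}{16} - \frac{\sqrt{15} \operatorname{atan}{\left(\frac{4 \sqrt{15} x^{2}}{15} + \frac{\sqrt{15}}{5} \right)}}{8} + 1] = - \frac{x \log{\left(2 x^{4} + 3 x^{2} + 3 \right)}}{2} + \frac{x \log{\left(6 \right)}}{2}, which equals G'(x).

G(x) = - \frac{x^{2} \log{\left(\frac{x^{4}}{3} + \frac{x^{2}}{2} + \frac{1}{2} \right)}}{4} + \frac{x^{2}}{2} - \frac{3 \log{\left(x^{4} + \frac{3 x^{2}}{2} + \frac{3}{2} \right)}}{16} - \frac{\sqrt{15} \operatorname{atan}{\left(\frac{4 \sqrt{15} x^{2}}{15} + \frac{\sqrt{15}}{5} \right)}}{8} + 1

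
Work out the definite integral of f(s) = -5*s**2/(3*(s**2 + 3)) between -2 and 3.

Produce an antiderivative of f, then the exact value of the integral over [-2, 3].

Antiderivative: F(s) = -5*s/3 + 5*sqrt(3)*atan(sqrt(3)*s/3)/3; value = -25/3 + 5*sqrt(3)*atan(2*sqrt(3)/3)/3 + 5*sqrt(3)*pi/9

A first test for any F(s): its s-derivative must equal f(s) identically.
F(s) = -5*s/3 + 5*sqrt(3)*atan(sqrt(3)*s/3)/3 is an antiderivative of f.
Check: d/ds[-5*s/3 + 5*sqrt(3)*atan(sqrt(3)*s/3)/3] = -5*s**2/(3*s**2 + 9), which equals f(s).
F(3) = -5 + 5*sqrt(3)*pi/9; F(-2) = -5*sqrt(3)*atan(2*sqrt(3)/3)/3 + 10/3.
Integral = F(3) - F(-2) = -25/3 + 5*sqrt(3)*atan(2*sqrt(3)/3)/3 + 5*sqrt(3)*pi/9.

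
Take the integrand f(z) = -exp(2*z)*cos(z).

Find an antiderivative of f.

Check any antiderivative F(z) by computing F'(z) and comparing it with f(z).
Check: d/dz[-exp(2*z)*sin(z)/5 - 2*exp(2*z)*cos(z)/5] = -exp(2*z)*cos(z) = f(z).

An antiderivative is F(z) = -exp(2*z)*sin(z)/5 - 2*exp(2*z)*cos(z)/5.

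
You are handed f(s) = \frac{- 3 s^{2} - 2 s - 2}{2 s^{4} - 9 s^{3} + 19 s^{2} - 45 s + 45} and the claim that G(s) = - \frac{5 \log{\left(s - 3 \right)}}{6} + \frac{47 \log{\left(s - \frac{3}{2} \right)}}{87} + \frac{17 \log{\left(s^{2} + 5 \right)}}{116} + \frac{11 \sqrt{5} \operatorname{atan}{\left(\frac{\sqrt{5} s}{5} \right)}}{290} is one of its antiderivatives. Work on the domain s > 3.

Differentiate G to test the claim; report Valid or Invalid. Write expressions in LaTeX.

d/ds[G] = \frac{- 3 s^{2} - 2 s - 2}{2 s^{4} - 9 s^{3} + 19 s^{2} - 45 s + 45}
This equals f(s) exactly, so the claim holds.

Valid - the claim checks out under differentiation.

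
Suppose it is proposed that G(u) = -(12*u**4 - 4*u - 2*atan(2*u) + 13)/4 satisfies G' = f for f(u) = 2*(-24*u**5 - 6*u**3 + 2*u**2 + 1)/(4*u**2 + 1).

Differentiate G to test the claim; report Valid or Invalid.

d/du[G] = (-48*u**5 - 12*u**3 + 4*u**2 + 2)/(4*u**2 + 1)
This equals f(u) exactly, so the claim holds.

Valid. The derivative of G reproduces f.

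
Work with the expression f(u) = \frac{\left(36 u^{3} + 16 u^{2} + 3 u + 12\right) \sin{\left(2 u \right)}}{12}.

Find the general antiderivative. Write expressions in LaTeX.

F(u) = - \frac{3 u^{3} \cos{\left(2 u \right)}}{2} + \frac{9 u^{2} \sin{\left(2 u \right)}}{4} - \frac{2 u^{2} \cos{\left(2 u \right)}}{3} + \frac{2 u \sin{\left(2 u \right)}}{3} + \frac{17 u \cos{\left(2 u \right)}}{8} - \frac{17 \sin{\left(2 u \right)}}{16} - \frac{\cos{\left(2 u \right)}}{6} + C

Recover f(u) by differentiating a candidate F(u); any mismatch rules it out.
Check: d/du[- \frac{3 u^{3} \cos{\left(2 u \right)}}{2} + \frac{9 u^{2} \sin{\left(2 u \right)}}{4} - \frac{2 u^{2} \cos{\left(2 u \right)}}{3} + \frac{2 u \sin{\left(2 u \right)}}{3} + \frac{17 u \cos{\left(2 u \right)}}{8} - \frac{17 \sin{\left(2 u \right)}}{16} - \frac{\cos{\left(2 u \right)}}{6}] = 3 u^{3} \sin{\left(2 u \right)} + \frac{4 u^{2} \sin{\left(2 u \right)}}{3} + \frac{u \sin{\left(2 u \right)}}{4} + \sin{\left(2 u \right)}, which equals f(u).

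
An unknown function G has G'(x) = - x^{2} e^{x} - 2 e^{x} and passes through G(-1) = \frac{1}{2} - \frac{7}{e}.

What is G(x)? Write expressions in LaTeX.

Recognize the product-rule pattern: G'(x) = u'v + uv' with u = - x^{2} + 2 x - 4, v = e^{x}, so integration by parts undoes it.
A general antiderivative is \left(- x^{2} + 2 x - 4\right) e^{x} + C.
The condition gives C = \frac{1}{2} - \frac{7}{e} - (- \frac{7}{e}) = \frac{1}{2}.
So G(x) = - x^{2} e^{x} + 2 x e^{x} - 4 e^{x} + \frac{1}{2}.
Check: d/dx[- x^{2} e^{x} + 2 x e^{x} - 4 e^{x} + \frac{1}{2}] = - x^{2} e^{x} - 2 e^{x} = G'(x).

G(x) = - x^{2} e^{x} + 2 x e^{x} - 4 e^{x} + \frac{1}{2}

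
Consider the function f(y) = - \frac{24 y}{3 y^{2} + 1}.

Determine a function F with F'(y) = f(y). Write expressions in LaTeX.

An antiderivative is F(y) = - 4 \log{\left(y^{2} + \frac{1}{3} \right)}.

f matches the chain-rule pattern g'(h)*h' with inner function h(y) = y^{2} + \frac{1}{3}; substituting u = h(y) collapses the integral.
Check: d/dy[- 4 \log{\left(y^{2} + \frac{1}{3} \right)}] = - \frac{24 y}{3 y^{2} + 1} = f(y).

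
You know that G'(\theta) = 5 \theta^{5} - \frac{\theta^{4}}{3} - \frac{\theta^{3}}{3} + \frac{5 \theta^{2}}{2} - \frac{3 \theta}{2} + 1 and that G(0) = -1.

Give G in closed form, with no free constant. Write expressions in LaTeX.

The integrand splits into summands that can be handled one at a time.
A general antiderivative is \frac{5 \theta^{6}}{6} - \frac{\theta^{5}}{15} - \frac{\theta^{4}}{12} + \frac{5 \theta^{3}}{6} - \frac{3 \theta^{2}}{4} + \theta + C.
The condition gives C = -1 - (0) = -1.
So G(\theta) = \frac{50 \theta^{6} - 4 \theta^{5} - 5 \theta^{4} + 50 \theta^{3} - 45 \theta^{2} + 60 \theta - 60}{60}.
Check: d/d\theta[\frac{50 \theta^{6} - 4 \theta^{5} - 5 \theta^{4} + 50 \theta^{3} - 45 \theta^{2} + 60 \theta - 60}{60}] = 5 \theta^{5} - \frac{\theta^{4}}{3} - \frac{\theta^{3}}{3} + \frac{5 \theta^{2}}{2} - \frac{3 \theta}{2} + 1 = G'(\theta).

G(\theta) = \frac{50 \theta^{6} - 4 \theta^{5} - 5 \theta^{4} + 50 \theta^{3} - 45 \theta^{2} + 60 \theta - 60}{60}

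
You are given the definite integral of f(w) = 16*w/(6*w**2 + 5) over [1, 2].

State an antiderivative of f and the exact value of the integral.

f matches the chain-rule pattern g'(h)*h' with inner function h(w) = 2*w**2 + 5/3; substituting u = h(w) collapses the integral.
F(w) = 4*log(2*w**2 + 5/3)/3 is an antiderivative of f.
Check: d/dw[4*log(2*w**2 + 5/3)/3] = 16*w/(6*w**2 + 5) = f(w).
F(2) = 4*log(29/3)/3; F(1) = 4*log(11/3)/3.
Integral = F(2) - F(1) = -4*log(11/3)/3 + 4*log(29/3)/3.

Antiderivative: F(w) = 4*log(2*w**2 + 5/3)/3; value = -4*log(11/3)/3 + 4*log(29/3)/3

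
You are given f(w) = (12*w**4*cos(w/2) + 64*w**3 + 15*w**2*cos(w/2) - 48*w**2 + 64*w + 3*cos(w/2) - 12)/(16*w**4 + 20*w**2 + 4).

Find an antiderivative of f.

A first test for any F(w): its w-derivative must equal f(w) identically.
Check: d/dw[2*log(4*w**2 + 1) + 3*sin(w/2)/2 - 3*atan(w)] = (12*w**4*cos(w/2) + 64*w**3 + 15*w**2*cos(w/2) - 48*w**2 + 64*w + 3*cos(w/2) - 12)/(16*w**4 + 20*w**2 + 4) = f(w).

An antiderivative is F(w) = 2*log(4*w**2 + 1) + 3*sin(w/2)/2 - 3*atan(w).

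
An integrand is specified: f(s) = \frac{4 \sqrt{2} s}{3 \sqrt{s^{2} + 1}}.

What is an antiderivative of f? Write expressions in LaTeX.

The substitution u = 2 s^{2} + 2 works: f is exactly (dF/du)*(du/ds) for that inner function.
Check: d/ds[\frac{4 \sqrt{2} \sqrt{s^{2} + 1}}{3}] = \frac{4 \sqrt{2} s}{3 \sqrt{s^{2} + 1}} = f(s).

An antiderivative is F(s) = \frac{4 \sqrt{2} \sqrt{s^{2} + 1}}{3}.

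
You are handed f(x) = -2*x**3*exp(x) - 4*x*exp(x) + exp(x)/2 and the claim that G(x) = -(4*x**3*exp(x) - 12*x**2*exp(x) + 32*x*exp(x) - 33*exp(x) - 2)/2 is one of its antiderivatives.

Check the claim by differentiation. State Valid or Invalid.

Valid: G'(x) = f(x).

d/dx[G] = -2*x**3*exp(x) - 4*x*exp(x) + exp(x)/2
This equals f(x) exactly, so the claim holds.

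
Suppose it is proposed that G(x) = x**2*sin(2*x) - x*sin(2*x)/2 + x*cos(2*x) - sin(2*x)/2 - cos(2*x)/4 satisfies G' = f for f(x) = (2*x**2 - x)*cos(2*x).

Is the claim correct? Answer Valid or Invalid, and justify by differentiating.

Valid - the claim checks out under differentiation.

d/dx[G] = 2*x**2*cos(2*x) - x*cos(2*x)
This equals f(x) exactly, so the claim holds.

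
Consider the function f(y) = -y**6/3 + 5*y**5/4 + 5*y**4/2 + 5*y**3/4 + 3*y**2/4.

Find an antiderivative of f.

An antiderivative is F(y) = -y**7/21 + 5*y**6/24 + y**5/2 + 5*y**4/16 + y**3/4.

The integrand splits into summands that can be handled one at a time.
Check: d/dy[-y**7/21 + 5*y**6/24 + y**5/2 + 5*y**4/16 + y**3/4] = -y**6/3 + 5*y**5/4 + 5*y**4/2 + 5*y**3/4 + 3*y**2/4 = f(y).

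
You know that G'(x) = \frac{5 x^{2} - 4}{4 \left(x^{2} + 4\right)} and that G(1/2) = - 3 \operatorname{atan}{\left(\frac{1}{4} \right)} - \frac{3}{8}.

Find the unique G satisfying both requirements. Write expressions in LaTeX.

G(x) = \frac{5 x}{4} - 3 \operatorname{atan}{\left(\frac{x}{2} \right)} - 1

Differentiate the proposed G(x) back; it has to land on the given G'(x).
A general antiderivative is \frac{5 x}{4} - 3 \operatorname{atan}{\left(\frac{x}{2} \right)} + C.
The condition gives C = - 3 \operatorname{atan}{\left(\frac{1}{4} \right)} - \frac{3}{8} - (\frac{5}{8} - 3 \operatorname{atan}{\left(\frac{1}{4} \right)}) = -1.
So G(x) = \frac{5 x}{4} - 3 \operatorname{atan}{\left(\frac{x}{2} \right)} - 1.
Check: d/dx[\frac{5 x}{4} - 3 \operatorname{atan}{\left(\frac{x}{2} \right)} - 1] = \frac{5 x^{2} - 4}{4 x^{2} + 16}, which equals G'(x).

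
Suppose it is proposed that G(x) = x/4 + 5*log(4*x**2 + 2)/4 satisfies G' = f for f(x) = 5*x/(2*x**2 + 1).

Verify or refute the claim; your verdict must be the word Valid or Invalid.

Invalid: d/dx[G] - f = 1/4, which is not 0.

d/dx[G] = (2*x**2 + 20*x + 1)/(8*x**2 + 4)
d/dx[G] - f(x) = 1/4 != 0.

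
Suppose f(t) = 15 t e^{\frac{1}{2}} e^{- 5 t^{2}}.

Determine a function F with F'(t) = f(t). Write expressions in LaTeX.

An antiderivative is F(t) = - \frac{3 e^{\frac{1}{2}} e^{- 5 t^{2}}}{2}.

f matches the chain-rule pattern g'(h)*h' with inner function h(t) = \frac{1}{2} - 5 t^{2}; substituting u = h(t) collapses the integral.
Check: d/dt[- \frac{3 e^{\frac{1}{2}} e^{- 5 t^{2}}}{2}] = 15 t e^{\frac{1}{2}} e^{- 5 t^{2}} = f(t).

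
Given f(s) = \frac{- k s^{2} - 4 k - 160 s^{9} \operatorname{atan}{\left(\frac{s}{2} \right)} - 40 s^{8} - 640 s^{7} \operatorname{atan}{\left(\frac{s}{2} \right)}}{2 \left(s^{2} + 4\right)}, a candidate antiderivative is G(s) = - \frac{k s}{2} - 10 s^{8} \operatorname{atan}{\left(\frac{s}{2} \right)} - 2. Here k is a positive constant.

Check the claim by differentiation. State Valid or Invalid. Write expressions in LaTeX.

Valid: G'(s) = f(s).

d/ds[G] = \frac{- k s^{2} - 4 k - 160 s^{9} \operatorname{atan}{\left(\frac{s}{2} \right)} - 40 s^{8} - 640 s^{7} \operatorname{atan}{\left(\frac{s}{2} \right)}}{2 s^{2} + 8}
This equals f(s) exactly, so the claim holds.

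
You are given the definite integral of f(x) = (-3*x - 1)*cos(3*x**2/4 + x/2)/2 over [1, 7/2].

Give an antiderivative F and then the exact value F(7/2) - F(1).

Antiderivative: F(x) = -sin(3*x**2/4 + x/2); value = sin(5/4) - sin(175/16)

The substitution u = 3*x**2/4 + x/2 works: f is exactly (dF/du)*(du/dx) for that inner function.
F(x) = -sin(3*x**2/4 + x/2) is an antiderivative of f.
Check: d/dx[-sin(3*x**2/4 + x/2)] = -3*x*cos(3*x**2/4 + x/2)/2 - cos(3*x**2/4 + x/2)/2, which equals f(x).
F(7/2) = -sin(175/16); F(1) = -sin(5/4).
Integral = F(7/2) - F(1) = sin(5/4) - sin(175/16).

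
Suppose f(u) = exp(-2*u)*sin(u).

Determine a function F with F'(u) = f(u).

An antiderivative is F(u) = -2*exp(-2*u)*sin(u)/5 - exp(-2*u)*cos(u)/5.

An antiderivative F(u) passes only if d/du[F] lands on f(u) exactly.
Check: d/du[-2*exp(-2*u)*sin(u)/5 - exp(-2*u)*cos(u)/5] = exp(-2*u)*sin(u) = f(u).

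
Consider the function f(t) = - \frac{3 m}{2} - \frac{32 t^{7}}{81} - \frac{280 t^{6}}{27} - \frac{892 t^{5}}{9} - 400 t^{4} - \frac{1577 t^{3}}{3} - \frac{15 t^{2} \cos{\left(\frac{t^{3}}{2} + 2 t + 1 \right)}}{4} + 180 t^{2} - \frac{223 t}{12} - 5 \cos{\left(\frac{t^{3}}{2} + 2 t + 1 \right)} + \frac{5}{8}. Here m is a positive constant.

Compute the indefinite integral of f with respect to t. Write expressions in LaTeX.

Integrate term by term and add the pieces.
Check: d/dt[- \frac{3 m t}{2} - 4 \left(\frac{t^{2}}{3} + \frac{5 t}{2} - \frac{1}{4}\right)^{4} - \frac{5 \sin{\left(\frac{t^{3}}{2} + 2 t + 1 \right)}}{2}] = - \frac{3 m}{2} - \frac{32 t^{7}}{81} - \frac{280 t^{6}}{27} - \frac{892 t^{5}}{9} - 400 t^{4} - \frac{1577 t^{3}}{3} - \frac{15 t^{2} \cos{\left(\frac{t^{3}}{2} + 2 t + 1 \right)}}{4} + 180 t^{2} - \frac{223 t}{12} - 5 \cos{\left(\frac{t^{3}}{2} + 2 t + 1 \right)} + \frac{5}{8} = f(t).

F(t) = - \frac{3 m t}{2} - 4 \left(\frac{t^{2}}{3} + \frac{5 t}{2} - \frac{1}{4}\right)^{4} - \frac{5 \sin{\left(\frac{t^{3}}{2} + 2 t + 1 \right)}}{2} + C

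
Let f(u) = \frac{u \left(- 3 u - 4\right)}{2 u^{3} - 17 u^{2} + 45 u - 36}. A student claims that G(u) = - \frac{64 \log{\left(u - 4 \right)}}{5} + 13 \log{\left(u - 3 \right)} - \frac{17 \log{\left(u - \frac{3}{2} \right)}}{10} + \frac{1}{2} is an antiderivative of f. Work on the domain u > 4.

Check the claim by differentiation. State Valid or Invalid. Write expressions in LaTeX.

Valid. The derivative of G reproduces f.

d/du[G] = \frac{- 3 u^{2} - 4 u}{2 u^{3} - 17 u^{2} + 45 u - 36}
This equals f(u) exactly, so the claim holds.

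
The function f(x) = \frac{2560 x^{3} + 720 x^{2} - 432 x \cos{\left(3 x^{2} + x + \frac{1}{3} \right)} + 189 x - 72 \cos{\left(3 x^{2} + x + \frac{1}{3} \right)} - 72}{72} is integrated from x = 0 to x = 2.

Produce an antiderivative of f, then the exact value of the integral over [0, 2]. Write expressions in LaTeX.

Antiderivative: F(x) = \frac{5 x^{2} \left(- 16 x - 3\right)^{2} + 144 x^{2} - 144 x - 144 \sin{\left(3 x^{2} + x + \frac{1}{3} \right)}}{144}; value = - \sin{\left(\frac{43}{3} \right)} + \sin{\left(\frac{1}{3} \right)} + \frac{6197}{36}

For F(x) to be correct the identity F'(x) - f(x) = 0 must hold.
F(x) = \frac{5 x^{2} \left(- 16 x - 3\right)^{2} + 144 x^{2} - 144 x - 144 \sin{\left(3 x^{2} + x + \frac{1}{3} \right)}}{144} is an antiderivative of f.
Check: d/dx[\frac{5 x^{2} \left(- 16 x - 3\right)^{2} + 144 x^{2} - 144 x - 144 \sin{\left(3 x^{2} + x + \frac{1}{3} \right)}}{144}] = \frac{320 x^{3}}{9} + 10 x^{2} - 6 x \cos{\left(3 x^{2} + x + \frac{1}{3} \right)} + \frac{21 x}{8} - \cos{\left(3 x^{2} + x + \frac{1}{3} \right)} - 1, which equals f(x).
F(2) = \frac{6197}{36} - \sin{\left(\frac{43}{3} \right)}; F(0) = - \sin{\left(\frac{1}{3} \right)}.
Integral = F(2) - F(0) = - \sin{\left(\frac{43}{3} \right)} + \sin{\left(\frac{1}{3} \right)} + \frac{6197}{36}.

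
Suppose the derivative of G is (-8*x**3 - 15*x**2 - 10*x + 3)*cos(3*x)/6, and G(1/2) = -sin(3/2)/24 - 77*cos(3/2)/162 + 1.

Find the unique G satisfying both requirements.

G(x) = -(72*x**3*sin(3*x) + 135*x**2*sin(3*x) + 72*x**2*cos(3*x) + 42*x*sin(3*x) + 90*x*cos(3*x) - 57*sin(3*x) + 14*cos(3*x) - 162)/162

For G(x) to be correct, d/dx[G] must agree with the stated G'(x) identically.
A general antiderivative is -4*x**3*sin(3*x)/9 - 5*x**2*sin(3*x)/6 - 4*x**2*cos(3*x)/9 - 7*x*sin(3*x)/27 - 5*x*cos(3*x)/9 + 19*sin(3*x)/54 - 7*cos(3*x)/81 + C.
The condition gives C = -sin(3/2)/24 - 77*cos(3/2)/162 + 1 - (-sin(3/2)/24 - 77*cos(3/2)/162) = 1.
So G(x) = -(72*x**3*sin(3*x) + 135*x**2*sin(3*x) + 72*x**2*cos(3*x) + 42*x*sin(3*x) + 90*x*cos(3*x) - 57*sin(3*x) + 14*cos(3*x) - 162)/162.
Check: d/dx[-(72*x**3*sin(3*x) + 135*x**2*sin(3*x) + 72*x**2*cos(3*x) + 42*x*sin(3*x) + 90*x*cos(3*x) - 57*sin(3*x) + 14*cos(3*x) - 162)/162] = -4*x**3*cos(3*x)/3 - 5*x**2*cos(3*x)/2 - 5*x*cos(3*x)/3 + cos(3*x)/2, which equals G'(x).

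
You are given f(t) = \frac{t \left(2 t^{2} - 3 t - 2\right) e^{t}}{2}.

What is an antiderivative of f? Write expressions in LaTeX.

Recognize the product-rule pattern: f = u'v + uv' with u = t^{3} - \frac{9 t^{2}}{2} + 8 t - 8, v = e^{t}, so integration by parts undoes it.
Check: d/dt[\frac{\left(2 t^{3} - 9 t^{2} + 16 t - 16\right) e^{t}}{2}] = t^{3} e^{t} - \frac{3 t^{2} e^{t}}{2} - t e^{t}, which equals f(t).

An antiderivative is F(t) = \frac{\left(2 t^{3} - 9 t^{2} + 16 t - 16\right) e^{t}}{2}.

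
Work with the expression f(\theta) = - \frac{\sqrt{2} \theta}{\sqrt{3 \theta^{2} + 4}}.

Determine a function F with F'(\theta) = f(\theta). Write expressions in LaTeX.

f matches the chain-rule pattern g'(h)*h' with inner function h(\theta) = \frac{3 \theta^{2}}{2} + 2; substituting u = h(\theta) collapses the integral.
Check: d/d\theta[- \frac{2 \sqrt{\frac{3 \theta^{2}}{2} + 2}}{3}] = - \frac{\sqrt{2} \theta}{\sqrt{3 \theta^{2} + 4}} = f(\theta).

An antiderivative is F(\theta) = - \frac{2 \sqrt{\frac{3 \theta^{2}}{2} + 2}}{3}.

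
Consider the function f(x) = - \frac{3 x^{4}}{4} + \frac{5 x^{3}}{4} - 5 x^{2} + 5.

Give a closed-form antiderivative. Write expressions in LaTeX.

Integrate term by term and add the pieces.
Check: d/dx[- \frac{x \left(36 x^{4} - 75 x^{3} + 400 x^{2} - 1200\right)}{240}] = - \frac{3 x^{4}}{4} + \frac{5 x^{3}}{4} - 5 x^{2} + 5 = f(x).

An antiderivative is F(x) = - \frac{x \left(36 x^{4} - 75 x^{3} + 400 x^{2} - 1200\right)}{240}.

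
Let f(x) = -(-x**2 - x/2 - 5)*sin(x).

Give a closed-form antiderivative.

An antiderivative is F(x) = -x**2*cos(x) + 2*x*sin(x) - x*cos(x)/2 + sin(x)/2 - 3*cos(x).

Any candidate F(x) must reproduce f(x) exactly when differentiated.
Check: d/dx[-x**2*cos(x) + 2*x*sin(x) - x*cos(x)/2 + sin(x)/2 - 3*cos(x)] = x**2*sin(x) + x*sin(x)/2 + 5*sin(x), which equals f(x).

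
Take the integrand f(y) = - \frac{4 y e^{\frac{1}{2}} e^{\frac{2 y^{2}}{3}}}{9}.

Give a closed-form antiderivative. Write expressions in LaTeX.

f matches the chain-rule pattern g'(h)*h' with inner function h(y) = \frac{2 y^{2}}{3} + \frac{1}{2}; substituting u = h(y) collapses the integral.
Check: d/dy[- \frac{e^{\frac{1}{2}} e^{\frac{2 y^{2}}{3}}}{3}] = - \frac{4 y e^{\frac{1}{2}} e^{\frac{2 y^{2}}{3}}}{9} = f(y).

An antiderivative is F(y) = - \frac{e^{\frac{1}{2}} e^{\frac{2 y^{2}}{3}}}{3}.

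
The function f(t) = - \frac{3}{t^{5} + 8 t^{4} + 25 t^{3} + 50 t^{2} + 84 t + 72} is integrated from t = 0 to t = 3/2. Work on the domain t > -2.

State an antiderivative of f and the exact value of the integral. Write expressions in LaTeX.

Antiderivative: F(t) = - \frac{3 \log{\left(t + 2 \right)}}{8} + \frac{57 \log{\left(t + 3 \right)}}{169} + \frac{51 \log{\left(t^{2} + 4 \right)}}{2704} + \frac{21 \operatorname{atan}{\left(\frac{t}{2} \right)}}{1352} - \frac{3}{13 t + 39}; value = - \frac{3 \log{\left(\frac{7}{2} \right)}}{8} - \frac{57 \log{\left(3 \right)}}{169} - \frac{51 \log{\left(4 \right)}}{2704} + \frac{21 \operatorname{atan}{\left(\frac{3}{4} \right)}}{1352} + \frac{1}{39} + \frac{51 \log{\left(\frac{25}{4} \right)}}{2704} + \frac{3 \log{\left(2 \right)}}{8} + \frac{57 \log{\left(\frac{9}{2} \right)}}{169}

The denominator factors as \left(t + 2\right) \left(t + 3\right)^{2} \left(t^{2} + 4\right); partial fractions split f into directly integrable pieces: \frac{3 \left(17 t + 14\right)}{1352 \left(t^{2} + 4\right)} + \frac{57}{169 \left(t + 3\right)} + \frac{3}{13 \left(t + 3\right)^{2}} - \frac{3}{8 \left(t + 2\right)}.
F(t) = - \frac{3 \log{\left(t + 2 \right)}}{8} + \frac{57 \log{\left(t + 3 \right)}}{169} + \frac{51 \log{\left(t^{2} + 4 \right)}}{2704} + \frac{21 \operatorname{atan}{\left(\frac{t}{2} \right)}}{1352} - \frac{3}{13 t + 39} is an antiderivative of f.
Check: d/dt[- \frac{3 \log{\left(t + 2 \right)}}{8} + \frac{57 \log{\left(t + 3 \right)}}{169} + \frac{51 \log{\left(t^{2} + 4 \right)}}{2704} + \frac{21 \operatorname{atan}{\left(\frac{t}{2} \right)}}{1352} - \frac{3}{13 t + 39}] = - \frac{3}{t^{5} + 8 t^{4} + 25 t^{3} + 50 t^{2} + 84 t + 72} = f(t).
F(3/2) = - \frac{3 \log{\left(\frac{7}{2} \right)}}{8} - \frac{2}{39} + \frac{21 \operatorname{atan}{\left(\frac{3}{4} \right)}}{1352} + \frac{51 \log{\left(\frac{25}{4} \right)}}{2704} + \frac{57 \log{\left(\frac{9}{2} \right)}}{169}; F(0) = - \frac{3 \log{\left(2 \right)}}{8} - \frac{1}{13} + \frac{51 \log{\left(4 \right)}}{2704} + \frac{57 \log{\left(3 \right)}}{169}.
Integral = F(3/2) - F(0) = - \frac{3 \log{\left(\frac{7}{2} \right)}}{8} - \frac{57 \log{\left(3 \right)}}{169} - \frac{51 \log{\left(4 \right)}}{2704} + \frac{21 \operatorname{atan}{\left(\frac{3}{4} \right)}}{1352} + \frac{1}{39} + \frac{51 \log{\left(\frac{25}{4} \right)}}{2704} + \frac{3 \log{\left(2 \right)}}{8} + \frac{57 \log{\left(\frac{9}{2} \right)}}{169}.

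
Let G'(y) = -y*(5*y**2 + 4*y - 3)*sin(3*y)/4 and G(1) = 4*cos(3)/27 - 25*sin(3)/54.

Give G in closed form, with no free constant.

G(y) = 5*y**3*cos(3*y)/12 - 5*y**2*sin(3*y)/12 + y**2*cos(3*y)/3 - 2*y*sin(3*y)/9 - 19*y*cos(3*y)/36 + 19*sin(3*y)/108 - 2*cos(3*y)/27

Any candidate G(y) must reproduce the stated G'(y) exactly.
A general antiderivative is 5*y**3*cos(3*y)/12 - 5*y**2*sin(3*y)/12 + y**2*cos(3*y)/3 - 2*y*sin(3*y)/9 - 19*y*cos(3*y)/36 + 19*sin(3*y)/108 - 2*cos(3*y)/27 + C.
The condition gives C = 4*cos(3)/27 - 25*sin(3)/54 - (4*cos(3)/27 - 25*sin(3)/54) = 0.
So G(y) = 5*y**3*cos(3*y)/12 - 5*y**2*sin(3*y)/12 + y**2*cos(3*y)/3 - 2*y*sin(3*y)/9 - 19*y*cos(3*y)/36 + 19*sin(3*y)/108 - 2*cos(3*y)/27.
Check: d/dy[5*y**3*cos(3*y)/12 - 5*y**2*sin(3*y)/12 + y**2*cos(3*y)/3 - 2*y*sin(3*y)/9 - 19*y*cos(3*y)/36 + 19*sin(3*y)/108 - 2*cos(3*y)/27] = -5*y**3*sin(3*y)/4 - y**2*sin(3*y) + 3*y*sin(3*y)/4, which equals G'(y).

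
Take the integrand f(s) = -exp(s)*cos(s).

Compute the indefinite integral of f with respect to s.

F(s) = -exp(s)*sin(s)/2 - exp(s)*cos(s)/2 + C

A candidate is checked by its d/ds: the result must match f(s).
Check: d/ds[-exp(s)*sin(s)/2 - exp(s)*cos(s)/2] = -exp(s)*cos(s) = f(s).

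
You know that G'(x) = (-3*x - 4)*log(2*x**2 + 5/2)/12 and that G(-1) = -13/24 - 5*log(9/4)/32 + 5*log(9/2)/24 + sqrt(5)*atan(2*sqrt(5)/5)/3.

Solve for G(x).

Differentiate the proposed G(x) back; it has to land on the given G'(x).
A general antiderivative is x**2/8 + 2*x/3 + (-x**2/8 - x/3)*log(2*x**2 + 5/2) - 5*log(x**2 + 5/4)/32 - sqrt(5)*atan(2*sqrt(5)*x/5)/3 + C.
The condition gives C = -13/24 - 5*log(9/4)/32 + 5*log(9/2)/24 + sqrt(5)*atan(2*sqrt(5)/5)/3 - (-13/24 - 5*log(9/4)/32 + 5*log(9/2)/24 + sqrt(5)*atan(2*sqrt(5)/5)/3) = 0.
So G(x) = x**2/8 + 2*x/3 + (-x**2/8 - x/3)*log(2*x**2 + 5/2) - 5*log(x**2 + 5/4)/32 - sqrt(5)*atan(2*sqrt(5)*x/5)/3.
Check: d/dx[x**2/8 + 2*x/3 + (-x**2/8 - x/3)*log(2*x**2 + 5/2) - 5*log(x**2 + 5/4)/32 - sqrt(5)*atan(2*sqrt(5)*x/5)/3] = -x*log(2*x**2 + 5/2)/4 - log(2*x**2 + 5/2)/3, which equals G'(x).

G(x) = x**2/8 + 2*x/3 + (-x**2/8 - x/3)*log(2*x**2 + 5/2) - 5*log(x**2 + 5/4)/32 - sqrt(5)*atan(2*sqrt(5)*x/5)/3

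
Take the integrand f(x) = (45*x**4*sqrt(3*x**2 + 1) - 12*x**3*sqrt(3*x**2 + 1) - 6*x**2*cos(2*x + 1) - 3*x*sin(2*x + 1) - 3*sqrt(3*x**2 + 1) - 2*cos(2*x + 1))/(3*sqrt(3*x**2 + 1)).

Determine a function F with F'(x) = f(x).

Any candidate F(x) must reproduce f(x) exactly when differentiated.
Check: d/dx[3*x**5 - x**4 - x - sqrt(3*x**2 + 1)*sin(2*x + 1)/3] = (45*x**4*sqrt(3*x**2 + 1) - 12*x**3*sqrt(3*x**2 + 1) - 6*x**2*cos(2*x + 1) - 3*x*sin(2*x + 1) - 3*sqrt(3*x**2 + 1) - 2*cos(2*x + 1))/(3*sqrt(3*x**2 + 1)) = f(x).

An antiderivative is F(x) = 3*x**5 - x**4 - x - sqrt(3*x**2 + 1)*sin(2*x + 1)/3.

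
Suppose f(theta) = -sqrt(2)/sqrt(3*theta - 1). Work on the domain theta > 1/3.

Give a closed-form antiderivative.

An antiderivative is F(theta) = -2*sqrt(2)*sqrt(3*theta - 1)/3.

Recover f(theta) by differentiating a candidate F(theta); any mismatch rules it out.
Check: d/dtheta[-2*sqrt(2)*sqrt(3*theta - 1)/3] = -sqrt(2)/sqrt(3*theta - 1) = f(theta).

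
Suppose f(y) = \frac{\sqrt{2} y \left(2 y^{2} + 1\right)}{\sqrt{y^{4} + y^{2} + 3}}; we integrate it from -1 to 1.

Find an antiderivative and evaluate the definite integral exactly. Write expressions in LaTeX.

Antiderivative: F(y) = \sqrt{2} \sqrt{y^{4} + y^{2} + 3}; value = 0

The substitution u = \frac{y^{4}}{2} + \frac{y^{2}}{2} + \frac{3}{2} works: f is exactly (dF/du)*(du/dy) for that inner function.
F(y) = \sqrt{2} \sqrt{y^{4} + y^{2} + 3} is an antiderivative of f.
Check: d/dy[\sqrt{2} \sqrt{y^{4} + y^{2} + 3}] = \frac{2 \sqrt{2} y^{3} + \sqrt{2} y}{\sqrt{y^{4} + y^{2} + 3}}, which equals f(y).
F(1) = \sqrt{10}; F(-1) = \sqrt{10}.
Integral = F(1) - F(-1) = 0.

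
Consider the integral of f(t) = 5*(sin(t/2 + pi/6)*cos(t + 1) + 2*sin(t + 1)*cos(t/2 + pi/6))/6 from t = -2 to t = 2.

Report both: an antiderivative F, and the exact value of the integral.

f has the shape u'v + uv' for u = -5*cos(t + 1)/3 and v = cos(t/2 + pi/6) — it is the derivative of the product u*v.
F(t) = -5*cos(t/2 + pi/6)*cos(t + 1)/3 is an antiderivative of f.
Check: d/dt[-5*cos(t/2 + pi/6)*cos(t + 1)/3] = 5*sin(t/2 + pi/6)*cos(t + 1)/6 + 5*sin(t + 1)*cos(t/2 + pi/6)/3, which equals f(t).
F(2) = -5*cos(3)*cos(pi/6 + 1)/3; F(-2) = -5*sin(1 + pi/3)*cos(1)/3.
Integral = F(2) - F(-2) = -5*cos(3)*cos(pi/6 + 1)/3 + 5*sin(1 + pi/3)*cos(1)/3.

Antiderivative: F(t) = -5*cos(t/2 + pi/6)*cos(t + 1)/3; value = -5*cos(3)*cos(pi/6 + 1)/3 + 5*sin(1 + pi/3)*cos(1)/3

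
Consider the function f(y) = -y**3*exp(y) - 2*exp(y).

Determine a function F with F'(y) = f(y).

Recognize the product-rule pattern: f = u'v + uv' with u = -y**3 + 3*y**2 - 6*y + 4, v = exp(y), so integration by parts undoes it.
Check: d/dy[-y**3*exp(y) + 3*y**2*exp(y) - 6*y*exp(y) + 4*exp(y)] = -y**3*exp(y) - 2*exp(y) = f(y).

An antiderivative is F(y) = -y**3*exp(y) + 3*y**2*exp(y) - 6*y*exp(y) + 4*exp(y).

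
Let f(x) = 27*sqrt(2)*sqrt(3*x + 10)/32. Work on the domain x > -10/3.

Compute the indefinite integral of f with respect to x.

F(x) = sqrt(2)*(9*x*sqrt(3*x + 10) + 30*sqrt(3*x + 10))/16 + C

For F(x) to be correct the identity F'(x) - f(x) = 0 must hold.
Check: d/dx[sqrt(2)*(9*x*sqrt(3*x + 10) + 30*sqrt(3*x + 10))/16] = (81*sqrt(2)*x + 270*sqrt(2))/(32*sqrt(3*x + 10)), which equals f(x).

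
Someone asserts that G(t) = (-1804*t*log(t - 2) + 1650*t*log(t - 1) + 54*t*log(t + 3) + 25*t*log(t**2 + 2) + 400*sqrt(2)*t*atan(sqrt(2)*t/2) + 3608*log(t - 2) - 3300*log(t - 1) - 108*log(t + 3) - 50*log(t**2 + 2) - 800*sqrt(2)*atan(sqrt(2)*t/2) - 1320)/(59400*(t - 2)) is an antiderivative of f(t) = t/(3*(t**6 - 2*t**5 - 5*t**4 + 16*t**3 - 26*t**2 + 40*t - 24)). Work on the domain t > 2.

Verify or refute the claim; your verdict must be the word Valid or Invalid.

Invalid: d/dt[G] - f = -t/(1188*t**2 + 2376), which is not 0.

d/dt[G] = (-t**5 + 2*t**4 + 7*t**3 - 20*t**2 + 408*t)/(1188*t**6 - 2376*t**5 - 5940*t**4 + 19008*t**3 - 30888*t**2 + 47520*t - 28512)
d/dt[G] - f(t) = -t/(1188*t**2 + 2376) != 0.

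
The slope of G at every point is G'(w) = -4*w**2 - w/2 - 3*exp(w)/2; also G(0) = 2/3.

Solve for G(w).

Integrate term by term and add the pieces.
A general antiderivative is -4*w**3/3 - w**2/4 - 3*exp(w)/2 + 5/3 + C.
The condition gives C = 2/3 - (1/6) = 1/2.
So G(w) = -4*w**3/3 - w**2/4 - 3*exp(w)/2 + 13/6.
Check: d/dw[-4*w**3/3 - w**2/4 - 3*exp(w)/2 + 13/6] = -4*w**2 - w/2 - 3*exp(w)/2 = G'(w).

G(w) = -4*w**3/3 - w**2/4 - 3*exp(w)/2 + 13/6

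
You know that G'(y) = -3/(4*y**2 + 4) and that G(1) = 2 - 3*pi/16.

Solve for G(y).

G(y) = 2 - 3*atan(y)/4

Differentiate the proposed G(y) back; it has to land on the given G'(y).
A general antiderivative is -3*atan(y)/4 + C.
The condition gives C = 2 - 3*pi/16 - (-3*pi/16) = 2.
So G(y) = 2 - 3*atan(y)/4.
Check: d/dy[2 - 3*atan(y)/4] = -3/(4*y**2 + 4) = G'(y).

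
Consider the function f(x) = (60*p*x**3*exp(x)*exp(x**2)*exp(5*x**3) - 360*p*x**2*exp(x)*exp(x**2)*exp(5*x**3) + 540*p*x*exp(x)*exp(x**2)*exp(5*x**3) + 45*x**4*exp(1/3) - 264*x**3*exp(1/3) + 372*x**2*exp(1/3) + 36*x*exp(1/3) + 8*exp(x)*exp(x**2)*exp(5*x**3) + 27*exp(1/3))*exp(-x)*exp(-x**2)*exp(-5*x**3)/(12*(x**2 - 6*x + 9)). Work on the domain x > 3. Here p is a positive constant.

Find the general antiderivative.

F(x) = (30*p*x**3 - 90*p*x**2 - 3*x*exp(1/3)*exp(-x)*exp(-x**2)*exp(-5*x**3) - 8 + 9*exp(1/3)*exp(-x)*exp(-x**2)*exp(-5*x**3))/(12*(x - 3)) + C

Check any antiderivative F(x) by computing F'(x) and comparing it with f(x).
Check: d/dx[(30*p*x**3 - 90*p*x**2 - 3*x*exp(1/3)*exp(-x)*exp(-x**2)*exp(-5*x**3) - 8 + 9*exp(1/3)*exp(-x)*exp(-x**2)*exp(-5*x**3))/(12*(x - 3))] = (60*p*x**3*exp(x)*exp(x**2)*exp(5*x**3) - 360*p*x**2*exp(x)*exp(x**2)*exp(5*x**3) + 540*p*x*exp(x)*exp(x**2)*exp(5*x**3) + 45*x**4*exp(1/3) - 264*x**3*exp(1/3) + 372*x**2*exp(1/3) + 36*x*exp(1/3) + 8*exp(x)*exp(x**2)*exp(5*x**3) + 27*exp(1/3))/(12*x**2*exp(x)*exp(x**2)*exp(5*x**3) - 72*x*exp(x)*exp(x**2)*exp(5*x**3) + 108*exp(x)*exp(x**2)*exp(5*x**3)), which equals f(x).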